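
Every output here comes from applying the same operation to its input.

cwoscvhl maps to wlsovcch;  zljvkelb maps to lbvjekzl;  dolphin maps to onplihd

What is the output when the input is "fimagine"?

The transformation: swap the first and last characters, then swap each adjacent pair of characters (1↔2, 3↔4, ...).
Doing the same to "fimagine": "ieamigfn".
(Check on "cwoscvhl": → "lwoscvhc" → "wlsovcch" ✓)

ieamigfn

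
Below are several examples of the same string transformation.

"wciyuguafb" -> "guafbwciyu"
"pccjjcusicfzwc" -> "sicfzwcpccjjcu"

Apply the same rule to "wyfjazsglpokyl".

glpokylwyfjazs

In each case the input is transformed by: swap the front and back halves of the string.
"wyfjazsglpokyl" → "glpokylwyfjazs".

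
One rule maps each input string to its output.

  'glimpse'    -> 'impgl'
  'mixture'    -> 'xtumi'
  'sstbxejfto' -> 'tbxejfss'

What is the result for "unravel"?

ravun

Looking at the pairs, the operation is to delete the last 2 characters, then move the first 2 characters to the end (rotate left by 2).
For "unravel", step one produces "unrav"; step two turns that into "ravun".
(Check on "glimpse": → "glimp" → "impgl" ✓)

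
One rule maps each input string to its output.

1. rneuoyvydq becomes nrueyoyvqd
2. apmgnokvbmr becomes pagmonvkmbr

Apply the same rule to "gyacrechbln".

The pattern: swap each adjacent pair of characters (1↔2, 3↔4, ...).
Doing the same to "gyacrechbln": "ygcaerhclbn".

ygcaerhclbn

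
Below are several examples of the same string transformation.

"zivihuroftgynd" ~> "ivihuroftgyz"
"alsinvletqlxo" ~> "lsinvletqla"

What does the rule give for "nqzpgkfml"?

qzpgkfn

Rule — delete the last 2 characters, then move the first character to the end.
For "nqzpgkfml", step one produces "nqzpgkf"; step two turns that into "qzpgkfn".
(Check on "alsinvletqlxo": → "alsinvletql" → "lsinvletqla" ✓)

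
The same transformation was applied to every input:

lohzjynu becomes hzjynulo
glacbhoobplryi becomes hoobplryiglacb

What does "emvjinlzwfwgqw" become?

In each case the input is transformed by: move the last 2 characters to the front (rotate right by 2), then swap the front and back halves of the string.
For "emvjinlzwfwgqw", step one produces "qwemvjinlzwfwg"; step two turns that into "nlzwfwgqwemvji".

nlzwfwgqwemvji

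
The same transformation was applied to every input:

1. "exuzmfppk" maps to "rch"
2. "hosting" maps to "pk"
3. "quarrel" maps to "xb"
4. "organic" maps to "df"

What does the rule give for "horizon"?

ol

The transformation: keep one character in every 3, starting at position 3 (positions 3rd, 6th, 9th, ...), then shift every letter 3 places backward in the alphabet (wrapping around).
For "horizon" the result is "ol".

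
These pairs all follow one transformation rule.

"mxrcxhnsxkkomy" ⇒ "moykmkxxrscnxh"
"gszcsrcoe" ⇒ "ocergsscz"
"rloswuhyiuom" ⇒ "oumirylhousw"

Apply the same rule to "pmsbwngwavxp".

xvpapwmgsnbw

What's happening: move the last 2 characters to the front (rotate right by 2), then take characters alternately from the front and the back (1st, last, 2nd, 2nd-last, ...).
For "pmsbwngwavxp", step one produces "xppmsbwngwav"; step two turns that into "xvpapwmgsnbw".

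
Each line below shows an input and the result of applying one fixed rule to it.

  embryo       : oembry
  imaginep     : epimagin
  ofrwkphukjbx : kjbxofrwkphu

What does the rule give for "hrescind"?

The transformation: swap the front and back halves of the string, then move the first 2 characters to the end (rotate left by 2).
For "hrescind" the result is "ndhresci".

ndhresci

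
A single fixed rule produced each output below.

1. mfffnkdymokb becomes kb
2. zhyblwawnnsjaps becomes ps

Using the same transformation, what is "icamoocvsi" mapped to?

The rule is to keep only the last 2 characters.
On "icamoocvsi" that produces "si".

si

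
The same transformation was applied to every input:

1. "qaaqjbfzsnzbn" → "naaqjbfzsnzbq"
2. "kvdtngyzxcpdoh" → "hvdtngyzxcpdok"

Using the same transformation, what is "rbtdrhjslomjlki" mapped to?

Each output is the input with this applied: swap the first and last characters.
On "rbtdrhjslomjlki" that produces "ibtdrhjslomjlkr".

ibtdrhjslomjlkr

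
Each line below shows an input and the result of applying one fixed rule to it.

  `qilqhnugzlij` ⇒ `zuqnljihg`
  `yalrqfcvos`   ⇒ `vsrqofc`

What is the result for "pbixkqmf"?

The transformation: delete the first 3 characters, then sort the characters into reverse alphabetical order.
On "pbixkqmf": the first step gives "xkqmf", and the second then gives "xqmkf".

xqmkf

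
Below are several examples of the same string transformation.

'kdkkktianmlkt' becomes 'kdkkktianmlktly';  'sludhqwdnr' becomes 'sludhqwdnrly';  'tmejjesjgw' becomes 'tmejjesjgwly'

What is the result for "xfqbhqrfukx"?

Rule — append "ly".
Doing the same to "xfqbhqrfukx": "xfqbhqrfukxly".

xfqbhqrfukxly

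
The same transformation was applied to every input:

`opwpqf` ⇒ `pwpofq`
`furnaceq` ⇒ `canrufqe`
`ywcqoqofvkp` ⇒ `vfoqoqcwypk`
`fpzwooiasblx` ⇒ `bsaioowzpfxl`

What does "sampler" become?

Looking at the pairs, the operation is to move the last 2 characters to the front (rotate right by 2), then reverse the string.
Working it through for "sampler": intermediate "ersampl", final "lpmasre".

lpmasre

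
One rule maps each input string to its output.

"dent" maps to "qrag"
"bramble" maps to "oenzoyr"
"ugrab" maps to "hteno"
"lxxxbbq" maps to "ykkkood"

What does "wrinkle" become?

Looking at the pairs, the operation is to shift every letter 13 places forward in the alphabet (wrapping around) — i.e. ROT13.
On "wrinkle" that produces "jevaxyr".

jevaxyr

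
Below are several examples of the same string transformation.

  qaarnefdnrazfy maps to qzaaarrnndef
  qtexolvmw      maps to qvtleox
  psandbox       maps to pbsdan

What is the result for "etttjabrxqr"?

extrtbtaj

Rule — delete the last 2 characters, then take characters alternately from the front and the back (1st, last, 2nd, 2nd-last, ...).
On "etttjabrxqr": the first step gives "etttjabrx", and the second then gives "extrtbtaj".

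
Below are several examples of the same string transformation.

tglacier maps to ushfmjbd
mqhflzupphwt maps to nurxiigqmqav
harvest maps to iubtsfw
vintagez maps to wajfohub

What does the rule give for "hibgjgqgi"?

ijjhcrhhk

The transformation: take characters alternately from the front and the back (1st, last, 2nd, 2nd-last, ...), then shift every letter 1 place forward in the alphabet (wrapping around).
On "hibgjgqgi" that produces "ijjhcrhhk".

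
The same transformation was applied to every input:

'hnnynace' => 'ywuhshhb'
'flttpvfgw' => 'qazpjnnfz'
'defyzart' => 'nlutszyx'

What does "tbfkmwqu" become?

okqgezvn

In each case the input is transformed by: reverse the string, then shift every letter 6 places backward in the alphabet (wrapping around).
On "tbfkmwqu": the first step gives "uqwmkfbt", and the second then gives "okqgezvn".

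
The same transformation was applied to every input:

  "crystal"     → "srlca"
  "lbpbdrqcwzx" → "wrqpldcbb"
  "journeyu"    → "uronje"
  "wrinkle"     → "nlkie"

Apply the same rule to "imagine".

The rule is to sort the characters into reverse alphabetical order, then delete the first 2 characters.
On "imagine" that produces "iigea".

iigea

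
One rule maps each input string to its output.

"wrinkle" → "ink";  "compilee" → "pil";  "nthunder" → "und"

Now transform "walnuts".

lnu

The transformation: move the last 2 characters to the front (rotate right by 2), then keep only the last 3 characters.
On "walnuts": the first step gives "tswalnu", and the second then gives "lnu".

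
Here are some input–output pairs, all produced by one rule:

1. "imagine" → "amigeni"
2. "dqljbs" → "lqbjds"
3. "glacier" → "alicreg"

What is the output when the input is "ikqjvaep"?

The pattern: move the first character to the end, then swap each adjacent pair of characters (1↔2, 3↔4, ...).
"ikqjvaep" → "kqjvaepi" → "qkvjeaip".

qkvjeaip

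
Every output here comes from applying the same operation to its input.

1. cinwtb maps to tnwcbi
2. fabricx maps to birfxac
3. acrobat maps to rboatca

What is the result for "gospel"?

The rule is to take characters alternately from the front and the back (1st, last, 2nd, 2nd-last, ...), then move the last 3 characters to the front (rotate right by 3).
Working it through for "gospel": intermediate "gloesp", final "espglo".

espglo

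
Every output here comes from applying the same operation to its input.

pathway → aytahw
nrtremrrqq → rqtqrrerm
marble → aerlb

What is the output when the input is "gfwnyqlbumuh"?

fhwunmyuqbl

In each case the input is transformed by: delete the first character, then take characters alternately from the front and the back (1st, last, 2nd, 2nd-last, ...).
"gfwnyqlbumuh" → "fwnyqlbumuh" → "fhwunmyuqbl".
(Check on "pathway": → "athway" → "aytahw" ✓)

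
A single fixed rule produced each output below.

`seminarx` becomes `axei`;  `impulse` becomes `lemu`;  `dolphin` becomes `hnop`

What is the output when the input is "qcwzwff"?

wfcz

The transformation: move the last 3 characters to the front (rotate right by 3), then keep every other character starting from the first (positions 1st, 3rd, 5th, ...).
For "qcwzwff", step one produces "wffqcwz"; step two turns that into "wfcz".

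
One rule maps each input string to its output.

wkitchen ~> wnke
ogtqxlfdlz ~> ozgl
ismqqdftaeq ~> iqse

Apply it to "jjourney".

Looking at the pairs, the operation is to take characters alternately from the front and the back (1st, last, 2nd, 2nd-last, ...), then keep only the first 4 characters.
"jjourney" → "jyjeonur" → "jyje".

jyje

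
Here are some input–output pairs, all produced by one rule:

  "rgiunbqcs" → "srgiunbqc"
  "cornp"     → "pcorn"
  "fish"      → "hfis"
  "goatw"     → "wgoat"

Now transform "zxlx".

The transformation: move the last character to the front.
"zxlx" → "xzxl".

xzxl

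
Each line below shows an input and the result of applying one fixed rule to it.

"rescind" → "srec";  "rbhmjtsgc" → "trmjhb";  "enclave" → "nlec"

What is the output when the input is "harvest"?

vrha

The rule is to delete the last 3 characters, then sort the characters into reverse alphabetical order.
"harvest" → "harv" → "vrha".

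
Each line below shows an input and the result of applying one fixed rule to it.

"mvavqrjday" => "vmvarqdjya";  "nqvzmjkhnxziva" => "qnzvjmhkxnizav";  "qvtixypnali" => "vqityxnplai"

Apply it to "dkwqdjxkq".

kdqwjdkxq

Rule — swap each adjacent pair of characters (1↔2, 3↔4, ...).
For "dkwqdjxkq" the result is "kdqwjdkxq".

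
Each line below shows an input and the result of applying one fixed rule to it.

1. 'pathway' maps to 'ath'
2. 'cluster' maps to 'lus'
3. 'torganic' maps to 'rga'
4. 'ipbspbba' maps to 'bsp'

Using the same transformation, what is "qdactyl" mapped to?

Looking at the pairs, the operation is to move the last 3 characters to the front (rotate right by 3), then keep only the last 3 characters.
Applying both steps to "qdactyl": "tylqdac", then "dac".

dac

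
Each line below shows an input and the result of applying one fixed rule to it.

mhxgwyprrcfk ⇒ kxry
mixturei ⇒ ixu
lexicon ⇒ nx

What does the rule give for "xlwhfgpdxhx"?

xwdg

Rule — take characters alternately from the front and the back (1st, last, 2nd, 2nd-last, ...), then keep one character in every 3, starting at position 2 (positions 2nd, 5th, 8th, ...).
Applying both steps to "xlwhfgpdxhx": "xxlhwxhdfpg", then "xwdg".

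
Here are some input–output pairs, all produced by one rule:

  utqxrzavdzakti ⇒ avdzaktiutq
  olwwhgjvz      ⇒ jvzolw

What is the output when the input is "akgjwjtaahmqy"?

taahmqyakg

In each case the input is transformed by: move the first 3 characters to the end (rotate left by 3), then delete the first 3 characters.
Starting from "akgjwjtaahmqy": after the first operation, "jwjtaahmqyakg"; after the second, "taahmqyakg".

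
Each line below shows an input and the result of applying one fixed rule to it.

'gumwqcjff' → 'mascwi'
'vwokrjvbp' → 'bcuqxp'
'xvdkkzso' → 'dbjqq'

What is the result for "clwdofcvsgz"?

ircjulib

Each output is the input with this applied: delete the last 3 characters, then shift every letter 6 places forward in the alphabet (wrapping around).
Applying both steps to "clwdofcvsgz": "clwdofcv", then "ircjulib".
(Check on "vwokrjvbp": → "vwokrj" → "bcuqxp" ✓)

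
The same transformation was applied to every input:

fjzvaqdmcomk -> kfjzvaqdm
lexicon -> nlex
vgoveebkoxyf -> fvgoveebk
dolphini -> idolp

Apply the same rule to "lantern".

nlan

Rule — move the last character to the front, then delete the last 3 characters.
Doing the same to "lantern": "nlan".
(Check on "vgoveebkoxyf": → "fvgoveebkoxy" → "fvgoveebk" ✓)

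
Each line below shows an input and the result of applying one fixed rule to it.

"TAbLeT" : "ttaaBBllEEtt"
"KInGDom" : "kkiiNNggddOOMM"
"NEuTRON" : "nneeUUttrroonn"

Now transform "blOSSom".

BBLLoossssOOMM

Looking at the pairs, the operation is to double every character, then flip the case of every letter.
On "blOSSom": the first step gives "bbllOOSSSSoomm", and the second then gives "BBLLoossssOOMM".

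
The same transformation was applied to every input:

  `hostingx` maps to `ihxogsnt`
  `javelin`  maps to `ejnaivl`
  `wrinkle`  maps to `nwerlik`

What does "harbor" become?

The pattern: take characters alternately from the front and the back (1st, last, 2nd, 2nd-last, ...), then move the last character to the front.
Applying that to "harbor" gives "bhraor".

bhraor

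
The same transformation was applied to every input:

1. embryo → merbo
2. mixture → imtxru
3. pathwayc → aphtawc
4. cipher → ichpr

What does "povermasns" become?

opevmrsas

The transformation: swap each adjacent pair of characters (1↔2, 3↔4, ...), then delete the last character.
"povermasns" → "opevmrsasn" → "opevmrsas".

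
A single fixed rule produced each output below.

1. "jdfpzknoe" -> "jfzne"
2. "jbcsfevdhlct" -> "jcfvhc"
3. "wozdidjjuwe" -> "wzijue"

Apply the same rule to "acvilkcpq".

Rule — keep every other character starting from the first (positions 1st, 3rd, 5th, ...).
For "acvilkcpq" the result is "avlcq".

avlcq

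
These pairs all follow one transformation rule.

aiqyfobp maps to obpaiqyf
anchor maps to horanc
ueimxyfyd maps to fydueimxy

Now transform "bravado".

What's happening: move the last 3 characters to the front (rotate right by 3).
So "bravado" becomes "adobrav".

adobrav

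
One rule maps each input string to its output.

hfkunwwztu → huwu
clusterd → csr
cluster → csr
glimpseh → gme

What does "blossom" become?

bsm

In each case the input is transformed by: keep one character in every 3, starting at position 1 (positions 1st, 4th, 7th, ...).
For "blossom" the result is "bsm".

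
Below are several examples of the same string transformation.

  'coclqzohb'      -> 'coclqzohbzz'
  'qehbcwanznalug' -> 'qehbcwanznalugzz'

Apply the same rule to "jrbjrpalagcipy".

The transformation: append "zz".
On "jrbjrpalagcipy" that produces "jrbjrpalagcipyzz".

jrbjrpalagcipyzz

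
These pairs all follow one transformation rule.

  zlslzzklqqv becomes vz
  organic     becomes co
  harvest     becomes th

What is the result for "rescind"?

Each output is the input with this applied: move the last character to the front, then keep only the first 2 characters.
Applying both steps to "rescind": "drescin", then "dr".
(Check on "harvest": → "tharves" → "th" ✓)

dr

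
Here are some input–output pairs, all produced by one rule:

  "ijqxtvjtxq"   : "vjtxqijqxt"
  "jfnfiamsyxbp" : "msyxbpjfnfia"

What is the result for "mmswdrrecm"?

rrecmmmswd

In each case the input is transformed by: swap the front and back halves of the string.
For "mmswdrrecm" the result is "rrecmmmswd".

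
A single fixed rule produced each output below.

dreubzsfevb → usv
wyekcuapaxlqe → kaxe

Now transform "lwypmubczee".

pbe

Each output is the input with this applied: move the first character to the end, then keep one character in every 3, starting at position 3 (positions 3rd, 6th, 9th, ...).
On "lwypmubczee": the first step gives "wypmubczeel", and the second then gives "pbe".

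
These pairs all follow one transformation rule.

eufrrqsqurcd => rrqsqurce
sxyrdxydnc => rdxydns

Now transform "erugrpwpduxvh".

grpwpduxve

Rule — swap the first and last characters, then delete the first 3 characters.
Applying that to "erugrpwpduxvh" gives "grpwpduxve".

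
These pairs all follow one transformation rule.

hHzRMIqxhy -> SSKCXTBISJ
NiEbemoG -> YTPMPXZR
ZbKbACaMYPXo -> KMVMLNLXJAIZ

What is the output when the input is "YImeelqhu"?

The rule is to shift every letter 11 places forward in the alphabet (wrapping around), then convert every letter to uppercase.
On "YImeelqhu" that produces "JTXPPWBSF".
(Check on "ZbKbACaMYPXo": → "KmVmLNlXJAIz" → "KMVMLNLXJAIZ" ✓)

JTXPPWBSF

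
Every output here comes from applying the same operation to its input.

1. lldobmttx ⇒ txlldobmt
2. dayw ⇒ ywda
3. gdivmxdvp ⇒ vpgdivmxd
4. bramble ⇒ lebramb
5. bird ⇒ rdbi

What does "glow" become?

What's happening: move the last 2 characters to the front (rotate right by 2).
On "glow" that produces "owgl".

owgl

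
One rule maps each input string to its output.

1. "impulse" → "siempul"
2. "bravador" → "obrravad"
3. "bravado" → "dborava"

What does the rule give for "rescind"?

In each case the input is transformed by: swap the first and last characters, then move the last 2 characters to the front (rotate right by 2).
Working it through for "rescind": intermediate "descinr", final "nrdesci".

nrdesci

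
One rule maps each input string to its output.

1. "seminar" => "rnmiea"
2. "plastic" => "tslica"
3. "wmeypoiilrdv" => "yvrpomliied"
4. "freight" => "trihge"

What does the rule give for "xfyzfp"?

zypff

Each output is the input with this applied: delete the first character, then sort the characters into reverse alphabetical order.
Working it through for "xfyzfp": intermediate "fyzfp", final "zypff".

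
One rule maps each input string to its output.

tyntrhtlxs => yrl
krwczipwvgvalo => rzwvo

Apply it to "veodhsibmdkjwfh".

ehbkf

What's happening: keep one character in every 3, starting at position 2 (positions 2nd, 5th, 8th, ...).
Applying that to "veodhsibmdkjwfh" gives "ehbkf".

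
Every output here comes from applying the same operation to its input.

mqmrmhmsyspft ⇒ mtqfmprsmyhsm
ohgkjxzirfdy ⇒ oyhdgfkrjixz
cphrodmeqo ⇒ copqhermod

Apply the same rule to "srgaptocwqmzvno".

sorngvazpmtqowc

The transformation: take characters alternately from the front and the back (1st, last, 2nd, 2nd-last, ...).
"srgaptocwqmzvno" → "sorngvazpmtqowc".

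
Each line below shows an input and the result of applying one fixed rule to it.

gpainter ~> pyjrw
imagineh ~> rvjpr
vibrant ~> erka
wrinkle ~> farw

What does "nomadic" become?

wxvj

Looking at the pairs, the operation is to delete the last 3 characters, then shift every letter 9 places forward in the alphabet (wrapping around).
Applying that to "nomadic" gives "wxvj".
(Check on "imagineh": → "imagi" → "rvjpr" ✓)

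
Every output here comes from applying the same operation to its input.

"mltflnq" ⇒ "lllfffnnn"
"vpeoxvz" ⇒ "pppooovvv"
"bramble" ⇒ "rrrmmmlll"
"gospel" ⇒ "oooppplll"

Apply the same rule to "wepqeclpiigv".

eeeqqqcccpppiiivvv

The rule is to keep every other character starting from the second (positions 2nd, 4th, 6th, ...), then repeat every character 3 times.
For "wepqeclpiigv" the result is "eeeqqqcccpppiiivvv".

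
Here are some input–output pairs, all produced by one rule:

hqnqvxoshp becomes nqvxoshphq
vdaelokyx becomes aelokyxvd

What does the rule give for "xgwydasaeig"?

wydasaeigxg

Looking at the pairs, the operation is to move the first 2 characters to the end (rotate left by 2).
On "xgwydasaeig" that produces "wydasaeigxg".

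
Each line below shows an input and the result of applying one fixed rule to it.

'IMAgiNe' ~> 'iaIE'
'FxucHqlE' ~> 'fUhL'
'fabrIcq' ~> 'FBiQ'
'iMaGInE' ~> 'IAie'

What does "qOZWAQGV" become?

In each case the input is transformed by: keep every other character starting from the first (positions 1st, 3rd, 5th, ...), then flip the case of every letter.
For "qOZWAQGV", step one produces "qZAG"; step two turns that into "Qzag".

Qzag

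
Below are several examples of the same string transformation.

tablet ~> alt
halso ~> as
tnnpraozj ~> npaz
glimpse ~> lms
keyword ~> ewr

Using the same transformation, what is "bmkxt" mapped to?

mx

Rule — keep every other character starting from the second (positions 2nd, 4th, 6th, ...).
Doing the same to "bmkxt": "mx".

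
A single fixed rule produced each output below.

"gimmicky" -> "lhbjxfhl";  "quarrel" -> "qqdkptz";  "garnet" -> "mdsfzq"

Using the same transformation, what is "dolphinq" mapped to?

oghmpcnk

The transformation: shift every letter 1 place backward in the alphabet (wrapping around), then move the first 3 characters to the end (rotate left by 3).
Starting from "dolphinq": after the first operation, "cnkoghmp"; after the second, "oghmpcnk".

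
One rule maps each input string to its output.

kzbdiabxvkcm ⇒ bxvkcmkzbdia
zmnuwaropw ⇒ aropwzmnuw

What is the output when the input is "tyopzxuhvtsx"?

uhvtsxtyopzx

Rule — swap the front and back halves of the string.
"tyopzxuhvtsx" → "uhvtsxtyopzx".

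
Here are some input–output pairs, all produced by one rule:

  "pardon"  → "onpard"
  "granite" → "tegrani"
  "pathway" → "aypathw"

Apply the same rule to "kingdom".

omkingd

Each output is the input with this applied: move the last 2 characters to the front (rotate right by 2).
For "kingdom" the result is "omkingd".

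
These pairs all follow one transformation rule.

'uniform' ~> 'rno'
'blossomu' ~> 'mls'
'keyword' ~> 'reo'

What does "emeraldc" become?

Each output is the input with this applied: move the last 2 characters to the front (rotate right by 2), then keep one character in every 3, starting at position 1 (positions 1st, 4th, 7th, ...).
Applying both steps to "emeraldc": "dcemeral", then "dma".

dma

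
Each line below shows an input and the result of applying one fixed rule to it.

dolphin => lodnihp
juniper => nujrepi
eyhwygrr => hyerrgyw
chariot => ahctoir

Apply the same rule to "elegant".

eletnag

In each case the input is transformed by: reverse the string, then move the last 3 characters to the front (rotate right by 3).
For "elegant", step one produces "tnagele"; step two turns that into "eletnag".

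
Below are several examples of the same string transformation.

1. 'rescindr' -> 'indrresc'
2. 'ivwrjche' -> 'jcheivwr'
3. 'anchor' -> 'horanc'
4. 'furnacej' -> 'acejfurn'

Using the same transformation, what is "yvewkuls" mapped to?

kulsyvew

The transformation: swap the front and back halves of the string.
On "yvewkuls" that produces "kulsyvew".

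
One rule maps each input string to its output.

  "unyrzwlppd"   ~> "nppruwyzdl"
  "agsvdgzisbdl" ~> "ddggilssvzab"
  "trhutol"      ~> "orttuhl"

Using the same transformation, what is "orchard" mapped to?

dhorrac

Each output is the input with this applied: sort the characters into alphabetical order, then move the first 2 characters to the end (rotate left by 2).
Starting from "orchard": after the first operation, "acdhorr"; after the second, "dhorrac".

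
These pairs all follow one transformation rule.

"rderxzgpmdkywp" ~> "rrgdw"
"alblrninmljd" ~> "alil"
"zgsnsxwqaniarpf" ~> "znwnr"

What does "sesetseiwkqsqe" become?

The transformation: keep one character in every 3, starting at position 1 (positions 1st, 4th, 7th, ...).
Doing the same to "sesetseiwkqsqe": "seekq".

seekq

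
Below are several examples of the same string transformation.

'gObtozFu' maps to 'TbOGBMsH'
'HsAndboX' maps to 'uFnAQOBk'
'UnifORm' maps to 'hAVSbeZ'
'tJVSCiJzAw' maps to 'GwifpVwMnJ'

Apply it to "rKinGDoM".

The pattern: shift every letter 13 places forward in the alphabet (wrapping around) — i.e. ROT13, then flip the case of every letter.
"rKinGDoM" → "eXvaTQbZ" → "ExVAtqBz".

ExVAtqBz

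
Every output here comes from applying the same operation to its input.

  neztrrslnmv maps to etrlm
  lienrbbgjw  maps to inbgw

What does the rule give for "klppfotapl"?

Looking at the pairs, the operation is to keep every other character starting from the second (positions 2nd, 4th, 6th, ...).
"klppfotapl" → "lpoal".

lpoal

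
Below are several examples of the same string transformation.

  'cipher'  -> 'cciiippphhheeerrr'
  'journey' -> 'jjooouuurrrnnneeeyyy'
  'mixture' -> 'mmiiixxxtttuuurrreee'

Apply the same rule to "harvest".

What's happening: repeat every character 3 times, then delete the first character.
For "harvest", step one produces "hhhaaarrrvvveeesssttt"; step two turns that into "hhaaarrrvvveeesssttt".
(Check on "mixture": → "mmmiiixxxtttuuurrreee" → "mmiiixxxtttuuurrreee" ✓)

hhaaarrrvvveeesssttt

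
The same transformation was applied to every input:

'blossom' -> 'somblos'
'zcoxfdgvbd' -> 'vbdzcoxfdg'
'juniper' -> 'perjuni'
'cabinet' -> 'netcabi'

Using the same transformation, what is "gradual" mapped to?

The rule is to move the last 3 characters to the front (rotate right by 3).
On "gradual" that produces "ualgrad".

ualgrad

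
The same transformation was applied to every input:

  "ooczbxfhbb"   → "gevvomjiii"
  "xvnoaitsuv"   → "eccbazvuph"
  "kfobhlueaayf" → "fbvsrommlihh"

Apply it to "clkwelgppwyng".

In each case the input is transformed by: sort the characters into reverse alphabetical order, then shift every letter 7 places forward in the alphabet (wrapping around).
For "clkwelgppwyng", step one produces "ywwppnllkggec"; step two turns that into "fddwwussrnnlj".

fddwwussrnnlj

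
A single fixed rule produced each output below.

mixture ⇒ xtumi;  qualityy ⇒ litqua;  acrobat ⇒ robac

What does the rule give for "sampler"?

The pattern: delete the last 2 characters, then move the last 3 characters to the front (rotate right by 3).
"sampler" → "sampl" → "mplsa".

mplsa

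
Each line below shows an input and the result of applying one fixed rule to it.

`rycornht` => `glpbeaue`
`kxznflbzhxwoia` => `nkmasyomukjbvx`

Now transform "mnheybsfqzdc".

paurlofsdmqz

In each case the input is transformed by: swap the first and last characters, then shift every letter 13 places forward in the alphabet (wrapping around) — i.e. ROT13.
On "mnheybsfqzdc" that produces "paurlofsdmqz".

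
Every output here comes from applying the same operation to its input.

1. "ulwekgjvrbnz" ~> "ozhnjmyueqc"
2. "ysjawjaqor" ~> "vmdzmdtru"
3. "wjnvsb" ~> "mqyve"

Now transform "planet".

Rule — shift every letter 3 places forward in the alphabet (wrapping around), then delete the first character.
For "planet", step one produces "sodqhw"; step two turns that into "odqhw".

odqhw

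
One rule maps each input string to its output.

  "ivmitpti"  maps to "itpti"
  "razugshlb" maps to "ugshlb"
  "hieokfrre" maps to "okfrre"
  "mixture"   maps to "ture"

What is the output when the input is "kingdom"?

gdom

Rule — delete the first 3 characters.
For "kingdom" the result is "gdom".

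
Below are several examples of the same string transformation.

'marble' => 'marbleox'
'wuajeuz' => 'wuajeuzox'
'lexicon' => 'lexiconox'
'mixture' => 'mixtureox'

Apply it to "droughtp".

droughtpox

Rule — append "ox".
Doing the same to "droughtp": "droughtpox".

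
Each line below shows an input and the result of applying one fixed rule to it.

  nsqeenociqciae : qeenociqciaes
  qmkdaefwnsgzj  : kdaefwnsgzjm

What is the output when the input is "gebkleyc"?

bkleyce

Each output is the input with this applied: delete the first character, then move the first character to the end.
"gebkleyc" → "ebkleyc" → "bkleyce".
(Check on "nsqeenociqciae": → "sqeenociqciae" → "qeenociqciaes" ✓)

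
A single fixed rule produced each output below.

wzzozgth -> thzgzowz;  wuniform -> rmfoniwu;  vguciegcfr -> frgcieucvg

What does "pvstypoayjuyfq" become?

fquyyjoaypstpv

The rule is to swap each adjacent pair of characters (1↔2, 3↔4, ...), then reverse the string.
For "pvstypoayjuyfq" the result is "fquyyjoaypstpv".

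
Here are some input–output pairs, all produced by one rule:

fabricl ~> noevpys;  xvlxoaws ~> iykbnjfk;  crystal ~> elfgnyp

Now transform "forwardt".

Each output is the input with this applied: shift every letter 13 places forward in the alphabet (wrapping around) — i.e. ROT13, then move the first character to the end.
Applying both steps to "forwardt": "sbejneqg", then "bejneqgs".

bejneqgs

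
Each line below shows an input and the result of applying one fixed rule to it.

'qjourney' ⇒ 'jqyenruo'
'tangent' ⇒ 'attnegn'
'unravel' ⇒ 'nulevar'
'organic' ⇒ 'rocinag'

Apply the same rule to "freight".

The pattern: reverse the string, then move the last 2 characters to the front (rotate right by 2).
On "freight": the first step gives "thgierf", and the second then gives "rfthgie".

rfthgie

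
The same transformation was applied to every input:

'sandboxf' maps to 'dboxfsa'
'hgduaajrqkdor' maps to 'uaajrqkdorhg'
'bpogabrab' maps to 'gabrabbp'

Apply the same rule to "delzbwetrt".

Each output is the input with this applied: move the first 2 characters to the end (rotate left by 2), then delete the first character.
"delzbwetrt" → "lzbwetrtde" → "zbwetrtde".

zbwetrtde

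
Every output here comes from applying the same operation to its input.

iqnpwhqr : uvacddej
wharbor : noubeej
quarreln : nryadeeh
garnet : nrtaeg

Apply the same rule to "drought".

The transformation: sort the characters into alphabetical order, then shift every letter 13 places forward in the alphabet (wrapping around) — i.e. ROT13.
For "drought", step one produces "dghortu"; step two turns that into "qtubegh".

qtubegh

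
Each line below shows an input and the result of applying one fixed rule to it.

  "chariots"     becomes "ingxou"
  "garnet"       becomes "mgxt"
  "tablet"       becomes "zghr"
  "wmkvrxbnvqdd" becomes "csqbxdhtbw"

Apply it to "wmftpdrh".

The pattern: shift every letter 6 places forward in the alphabet (wrapping around), then delete the last 2 characters.
For "wmftpdrh" the result is "cslzvj".
(Check on "wmkvrxbnvqdd": → "csqbxdhtbwjj" → "csqbxdhtbw" ✓)

cslzvj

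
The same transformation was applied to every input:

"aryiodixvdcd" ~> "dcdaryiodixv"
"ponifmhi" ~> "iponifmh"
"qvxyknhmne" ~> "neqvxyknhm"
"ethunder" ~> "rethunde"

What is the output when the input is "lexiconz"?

zlexicon

The transformation: move the first 3 characters to the end (rotate left by 3), then swap the front and back halves of the string.
Applying that to "lexiconz" gives "zlexicon".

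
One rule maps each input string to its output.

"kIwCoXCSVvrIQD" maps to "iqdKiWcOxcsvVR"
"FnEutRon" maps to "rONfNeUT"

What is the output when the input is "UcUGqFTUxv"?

uXVuCugQft

The pattern: move the last 3 characters to the front (rotate right by 3), then flip the case of every letter.
Applying that to "UcUGqFTUxv" gives "uXVuCugQft".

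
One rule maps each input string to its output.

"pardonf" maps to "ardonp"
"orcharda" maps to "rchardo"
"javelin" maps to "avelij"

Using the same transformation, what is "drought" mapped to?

roughd

The transformation: swap the first and last characters, then delete the first character.
Doing the same to "drought": "roughd".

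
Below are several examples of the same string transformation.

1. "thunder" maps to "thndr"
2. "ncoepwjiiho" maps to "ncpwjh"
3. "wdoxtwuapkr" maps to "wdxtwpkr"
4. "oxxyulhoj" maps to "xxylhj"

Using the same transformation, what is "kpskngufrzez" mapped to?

kpskngfrzz

Each output is the input with this applied: remove every vowel.
For "kpskngufrzez" the result is "kpskngfrzz".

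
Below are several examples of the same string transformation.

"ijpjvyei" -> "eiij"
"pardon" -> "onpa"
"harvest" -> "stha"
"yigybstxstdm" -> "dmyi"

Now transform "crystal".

What's happening: move the last 2 characters to the front (rotate right by 2), then keep only the first 4 characters.
On "crystal": the first step gives "alcryst", and the second then gives "alcr".
(Check on "harvest": → "stharve" → "stha" ✓)

alcr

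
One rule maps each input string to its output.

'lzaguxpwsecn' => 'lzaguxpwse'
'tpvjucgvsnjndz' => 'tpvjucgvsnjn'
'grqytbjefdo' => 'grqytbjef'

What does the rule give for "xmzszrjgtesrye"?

xmzszrjgtesr

The rule is to delete the last 2 characters.
Doing the same to "xmzszrjgtesrye": "xmzszrjgtesr".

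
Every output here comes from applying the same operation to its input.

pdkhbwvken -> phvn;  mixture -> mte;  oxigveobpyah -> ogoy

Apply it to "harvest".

Each output is the input with this applied: keep one character in every 3, starting at position 1 (positions 1st, 4th, 7th, ...).
Doing the same to "harvest": "hvt".

hvt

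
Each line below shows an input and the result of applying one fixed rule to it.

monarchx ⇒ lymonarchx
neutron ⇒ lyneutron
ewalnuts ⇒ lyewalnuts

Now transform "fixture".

lyfixture

What's happening: prepend "ly".
For "fixture" the result is "lyfixture".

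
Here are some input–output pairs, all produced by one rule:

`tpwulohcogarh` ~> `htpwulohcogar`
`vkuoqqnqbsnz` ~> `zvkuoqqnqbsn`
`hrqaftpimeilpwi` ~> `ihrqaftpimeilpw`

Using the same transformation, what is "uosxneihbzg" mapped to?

guosxneihbz

The transformation: move the last character to the front.
So "uosxneihbzg" becomes "guosxneihbz".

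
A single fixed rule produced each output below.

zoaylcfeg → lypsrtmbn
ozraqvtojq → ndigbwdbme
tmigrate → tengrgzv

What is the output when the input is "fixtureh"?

The transformation: move the first 3 characters to the end (rotate left by 3), then shift every letter 13 places forward in the alphabet (wrapping around) — i.e. ROT13.
On "fixtureh": the first step gives "turehfix", and the second then gives "gherusvk".
(Check on "ozraqvtojq": → "aqvtojqozr" → "ndigbwdbme" ✓)

gherusvk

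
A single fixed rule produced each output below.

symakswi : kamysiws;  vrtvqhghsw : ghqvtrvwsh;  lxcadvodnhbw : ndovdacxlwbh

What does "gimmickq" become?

The pattern: reverse the string, then move the first 3 characters to the end (rotate left by 3).
"gimmickq" → "qkcimmig" → "immigqkc".
(Check on "vrtvqhghsw": → "wshghqvtrv" → "ghqvtrvwsh" ✓)

immigqkc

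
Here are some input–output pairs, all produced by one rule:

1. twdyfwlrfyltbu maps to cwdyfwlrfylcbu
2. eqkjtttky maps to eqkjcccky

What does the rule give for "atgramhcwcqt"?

In each case the input is transformed by: replace every "t" with "c".
Applying that to "atgramhcwcqt" gives "acgramhcwcqc".

acgramhcwcqc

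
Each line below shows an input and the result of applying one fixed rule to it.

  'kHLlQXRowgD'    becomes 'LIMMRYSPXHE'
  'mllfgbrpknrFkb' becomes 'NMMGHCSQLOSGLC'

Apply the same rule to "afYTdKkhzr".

In each case the input is transformed by: shift every letter 1 place forward in the alphabet (wrapping around), then convert every letter to uppercase.
"afYTdKkhzr" → "BGZUELLIAS".

BGZUELLIAS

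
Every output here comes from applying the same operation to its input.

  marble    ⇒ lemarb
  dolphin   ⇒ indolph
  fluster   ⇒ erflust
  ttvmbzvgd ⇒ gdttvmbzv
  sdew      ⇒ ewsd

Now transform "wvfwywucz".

In each case the input is transformed by: move the last 2 characters to the front (rotate right by 2).
For "wvfwywucz" the result is "czwvfwywu".

czwvfwywu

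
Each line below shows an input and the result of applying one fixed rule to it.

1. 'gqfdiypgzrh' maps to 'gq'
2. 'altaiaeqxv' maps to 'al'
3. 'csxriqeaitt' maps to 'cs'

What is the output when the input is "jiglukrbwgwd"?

ji

What's happening: keep only the first 2 characters.
For "jiglukrbwgwd" the result is "ji".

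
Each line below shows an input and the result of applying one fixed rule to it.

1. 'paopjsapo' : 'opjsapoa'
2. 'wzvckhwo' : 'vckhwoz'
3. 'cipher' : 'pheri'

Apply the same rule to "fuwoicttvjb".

What's happening: delete the first character, then move the first character to the end.
Starting from "fuwoicttvjb": after the first operation, "uwoicttvjb"; after the second, "woicttvjbu".

woicttvjbu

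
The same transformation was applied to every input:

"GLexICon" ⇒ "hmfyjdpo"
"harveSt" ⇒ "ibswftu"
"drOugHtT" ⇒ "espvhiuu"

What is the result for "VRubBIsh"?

Rule — shift every letter 1 place forward in the alphabet (wrapping around), then convert every letter to lowercase.
Working it through for "VRubBIsh": intermediate "WSvcCJti", final "wsvccjti".

wsvccjti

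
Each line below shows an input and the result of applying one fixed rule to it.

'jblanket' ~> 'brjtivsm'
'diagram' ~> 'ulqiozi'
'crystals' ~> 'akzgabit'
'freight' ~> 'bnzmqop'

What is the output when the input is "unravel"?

tcvzidm

The transformation: shift every letter 8 places forward in the alphabet (wrapping around), then move the last character to the front.
Working it through for "unravel": intermediate "cvzidmt", final "tcvzidm".
(Check on "freight": → "nzmqopb" → "bnzmqop" ✓)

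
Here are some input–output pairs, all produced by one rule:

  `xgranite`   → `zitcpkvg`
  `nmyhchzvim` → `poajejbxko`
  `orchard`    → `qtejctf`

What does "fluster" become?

hnwuvgt

What's happening: shift every letter 2 places forward in the alphabet (wrapping around).
"fluster" → "hnwuvgt".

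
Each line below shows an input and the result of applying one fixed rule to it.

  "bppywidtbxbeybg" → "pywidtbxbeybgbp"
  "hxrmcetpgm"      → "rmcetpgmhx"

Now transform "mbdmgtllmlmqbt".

Each output is the input with this applied: move the first 2 characters to the end (rotate left by 2).
So "mbdmgtllmlmqbt" becomes "dmgtllmlmqbtmb".

dmgtllmlmqbtmb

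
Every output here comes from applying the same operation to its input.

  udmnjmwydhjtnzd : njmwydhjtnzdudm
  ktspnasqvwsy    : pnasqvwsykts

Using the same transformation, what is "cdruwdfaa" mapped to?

uwdfaacdr

Looking at the pairs, the operation is to move the first 3 characters to the end (rotate left by 3).
Applying that to "cdruwdfaa" gives "uwdfaacdr".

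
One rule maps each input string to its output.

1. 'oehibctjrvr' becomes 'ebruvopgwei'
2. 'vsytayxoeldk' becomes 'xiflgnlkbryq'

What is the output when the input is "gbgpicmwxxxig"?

ttotcvpzjkkkv

Each output is the input with this applied: shift every letter 13 places forward in the alphabet (wrapping around) — i.e. ROT13, then move the last character to the front.
"gbgpicmwxxxig" → "totcvpzjkkkvt" → "ttotcvpzjkkkv".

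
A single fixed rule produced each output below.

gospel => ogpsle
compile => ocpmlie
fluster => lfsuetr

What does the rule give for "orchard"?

The transformation: swap each adjacent pair of characters (1↔2, 3↔4, ...).
So "orchard" becomes "rohcrad".

rohcrad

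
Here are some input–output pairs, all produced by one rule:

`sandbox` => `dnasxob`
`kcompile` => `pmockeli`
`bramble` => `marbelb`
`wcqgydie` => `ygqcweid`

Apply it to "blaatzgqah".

The pattern: move the last 3 characters to the front (rotate right by 3), then reverse the string.
For "blaatzgqah" the result is "gztaalbhaq".

gztaalbhaq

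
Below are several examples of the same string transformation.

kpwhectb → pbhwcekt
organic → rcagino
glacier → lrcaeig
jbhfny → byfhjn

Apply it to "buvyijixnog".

Each output is the input with this applied: swap the first and last characters, then swap each adjacent pair of characters (1↔2, 3↔4, ...).
For "buvyijixnog", step one produces "guvyijixnob"; step two turns that into "ugyvjixionb".

ugyvjixionb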